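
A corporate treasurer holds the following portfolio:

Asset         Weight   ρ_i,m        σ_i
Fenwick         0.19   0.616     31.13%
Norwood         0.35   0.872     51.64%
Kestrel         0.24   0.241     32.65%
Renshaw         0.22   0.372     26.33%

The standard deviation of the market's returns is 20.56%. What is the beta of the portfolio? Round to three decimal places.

β_Fenwick = 0.616 × 31.13% / 20.56% = 0.9327
β_Norwood = 0.872 × 51.64% / 20.56% = 2.1902
β_Kestrel = 0.241 × 32.65% / 20.56% = 0.3827
β_Renshaw = 0.372 × 26.33% / 20.56% = 0.4764
β_P = Σ w_i β_i = 0.19×0.9327 + 0.35×2.1902 + 0.24×0.3827 + 0.22×0.4764 = 1.1404

1.140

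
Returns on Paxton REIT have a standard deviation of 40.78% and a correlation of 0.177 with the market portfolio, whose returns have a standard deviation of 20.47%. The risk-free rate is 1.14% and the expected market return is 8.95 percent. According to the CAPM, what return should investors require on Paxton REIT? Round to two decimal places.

3.89%

β = ρ × σ_i / σ_m = 0.177 × 40.78% / 20.47% = 0.3526
MRP = 8.95% − 1.14% = 7.81%
E(R) = 1.14% + 0.3526 × 7.81% = 3.89%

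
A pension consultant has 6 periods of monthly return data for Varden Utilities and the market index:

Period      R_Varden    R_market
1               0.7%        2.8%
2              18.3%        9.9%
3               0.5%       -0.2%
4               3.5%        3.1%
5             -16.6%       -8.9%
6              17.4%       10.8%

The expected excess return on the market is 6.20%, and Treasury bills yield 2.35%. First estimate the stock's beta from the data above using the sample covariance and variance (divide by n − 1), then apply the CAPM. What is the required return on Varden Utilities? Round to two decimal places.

13.31%

Mean R_i = (0.7 + 18.3 + 0.5 + 3.5 − 16.6 + 17.4) / 6 = 3.9667%
Mean R_m = (2.8 + 9.9 − 0.2 + 3.1 − 8.9 + 10.8) / 6 = 2.9167%
Σ(R_i − R̄_i)(R_m − R̄_m) = 460.1233  ⇒  Cov = 460.1233 / 5 = 92.0247
Σ(R_m − R̄_m)² = 260.3083  ⇒  Var(R_m) = 260.3083 / 5 = 52.0617
β = Cov / Var(R_m) = 92.0247 / 52.0617 = 1.7676
E(R) = R_f + β × MRP = 2.35% + 1.7676 × 6.20% = 13.31%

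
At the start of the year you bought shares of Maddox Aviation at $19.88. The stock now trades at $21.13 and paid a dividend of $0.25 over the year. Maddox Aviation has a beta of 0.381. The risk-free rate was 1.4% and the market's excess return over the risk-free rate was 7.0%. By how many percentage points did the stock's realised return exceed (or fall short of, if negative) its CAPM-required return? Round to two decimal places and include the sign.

+3.48%

Realised HPR = (P1 + D1 − P0) / P0 = (21.13 + 0.25 − 19.88) / 19.88 = 1.50 / 19.88 = 7.5453%
CAPM required = R_f + β·MRP = 1.4% + 0.381 × 7.0% = 4.0670%
α = realised − required = 7.5453% − 4.0670% = +3.48%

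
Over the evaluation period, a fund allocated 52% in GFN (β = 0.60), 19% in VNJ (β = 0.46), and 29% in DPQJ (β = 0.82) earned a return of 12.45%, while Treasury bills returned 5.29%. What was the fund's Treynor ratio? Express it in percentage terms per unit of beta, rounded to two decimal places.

β_P = 0.52×0.60 + 0.19×0.46 + 0.29×0.82 = 0.6372
Treynor = (R_P − R_f) / β_P = (12.45% − 5.29%) / 0.6372 = 7.16% / 0.6372 = 11.24%

11.24%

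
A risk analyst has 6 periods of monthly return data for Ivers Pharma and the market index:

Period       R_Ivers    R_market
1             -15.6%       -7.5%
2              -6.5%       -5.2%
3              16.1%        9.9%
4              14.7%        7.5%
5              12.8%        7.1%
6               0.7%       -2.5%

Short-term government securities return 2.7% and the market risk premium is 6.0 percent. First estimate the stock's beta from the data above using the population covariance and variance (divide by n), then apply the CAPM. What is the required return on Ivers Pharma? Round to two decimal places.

Mean R_i = (-15.6 − 6.5 + 16.1 + 14.7 + 12.8 + 0.7) / 6 = 3.7000%
Mean R_m = (-7.5 − 5.2 + 9.9 + 7.5 + 7.1 − 2.5) / 6 = 1.5500%
Σ(R_i − R̄_i)(R_m − R̄_m) = 475.1600  ⇒  Cov = 475.1600 / 6 = 79.1933
Σ(R_m − R̄_m)² = 279.7950  ⇒  Var(R_m) = 279.7950 / 6 = 46.6325
β = Cov / Var(R_m) = 79.1933 / 46.6325 = 1.6982
E(R) = R_f + β × MRP = 2.7% + 1.6982 × 6.0% = 12.89%

12.89%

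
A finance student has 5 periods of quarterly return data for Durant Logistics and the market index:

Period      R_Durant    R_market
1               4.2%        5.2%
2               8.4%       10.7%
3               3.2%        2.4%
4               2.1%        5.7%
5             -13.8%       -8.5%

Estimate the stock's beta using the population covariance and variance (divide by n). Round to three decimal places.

1.157

Mean R_i = (4.2 + 8.4 + 3.2 + 2.1 − 13.8) / 5 = 0.8200%
Mean R_m = (5.2 + 10.7 + 2.4 + 5.7 − 8.5) / 5 = 3.1000%
Σ(R_i − R̄_i)(R_m − R̄_m) = 235.9600  ⇒  Cov = 235.9600 / 5 = 47.1920
Σ(R_m − R̄_m)² = 203.9800  ⇒  Var(R_m) = 203.9800 / 5 = 40.7960
β = Cov / Var(R_m) = 47.1920 / 40.7960 = 1.1568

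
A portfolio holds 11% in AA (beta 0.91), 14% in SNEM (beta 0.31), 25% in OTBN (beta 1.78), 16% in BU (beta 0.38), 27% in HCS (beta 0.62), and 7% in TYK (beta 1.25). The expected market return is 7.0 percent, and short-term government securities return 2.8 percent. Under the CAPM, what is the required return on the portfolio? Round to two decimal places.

β_P = Σ w_i β_i = 0.11×0.91 + 0.14×0.31 + 0.25×1.78 + 0.16×0.38 + 0.27×0.62 + 0.07×1.25 = 0.9042
MRP = 7.0% − 2.8% = 4.20%
E(R_P) = R_f + β_P × MRP = 2.8% + 0.9042 × 4.2% = 6.60%

6.60%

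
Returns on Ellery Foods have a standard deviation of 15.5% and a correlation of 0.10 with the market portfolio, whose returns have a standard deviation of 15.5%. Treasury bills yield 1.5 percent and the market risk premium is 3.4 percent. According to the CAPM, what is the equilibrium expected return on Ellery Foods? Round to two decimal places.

1.84%

β = ρ × σ_i / σ_m = 0.10 × 15.5% / 15.5% = 0.1000
E(R) = 1.5% + 0.1000 × 3.4% = 1.84%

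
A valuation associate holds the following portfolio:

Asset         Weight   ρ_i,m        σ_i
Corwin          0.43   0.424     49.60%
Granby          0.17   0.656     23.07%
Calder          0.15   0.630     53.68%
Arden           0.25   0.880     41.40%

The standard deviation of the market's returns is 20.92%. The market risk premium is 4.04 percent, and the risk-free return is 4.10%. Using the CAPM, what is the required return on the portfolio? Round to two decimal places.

9.08%

β_Corwin = 0.424 × 49.60% / 20.92% = 1.0053
β_Granby = 0.656 × 23.07% / 20.92% = 0.7234
β_Calder = 0.630 × 53.68% / 20.92% = 1.6166
β_Arden = 0.880 × 41.40% / 20.92% = 1.7415
β_P = Σ w_i β_i = 0.43×1.0053 + 0.17×0.7234 + 0.15×1.6166 + 0.25×1.7415 = 1.2331
E(R_P) = R_f + β_P × MRP = 4.10% + 1.2331 × 4.04% = 9.08%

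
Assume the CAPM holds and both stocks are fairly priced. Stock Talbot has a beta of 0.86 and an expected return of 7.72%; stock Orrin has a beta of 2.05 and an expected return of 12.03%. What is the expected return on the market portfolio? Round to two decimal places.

Both satisfy E(R) = R_f + β·MRP, so the slope of the SML is
MRP = (12.03% − 7.72%) / (2.05 − 0.86) = 4.31% / 1.19 = 3.6218%
R_f = E(R_Talbot) − β_Talbot·MRP = 7.72% − 0.86 × 3.6218% = 4.6053%
E(R_m) = R_f + MRP = 4.6053% + 3.6218% = 8.23%

8.23%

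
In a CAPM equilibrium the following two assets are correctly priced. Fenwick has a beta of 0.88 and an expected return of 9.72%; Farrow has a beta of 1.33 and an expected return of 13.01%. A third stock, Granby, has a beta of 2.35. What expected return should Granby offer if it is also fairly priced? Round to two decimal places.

MRP (SML slope) = (13.01% − 9.72%) / (1.33 − 0.88) = 3.29% / 0.45 = 7.3111%
R_f (intercept) = 9.72% − 0.88 × 7.3111% = 3.2862%
E(R_Granby) = R_f + β × MRP = 3.2862% + 2.35 × 7.3111% = 20.47%

20.47%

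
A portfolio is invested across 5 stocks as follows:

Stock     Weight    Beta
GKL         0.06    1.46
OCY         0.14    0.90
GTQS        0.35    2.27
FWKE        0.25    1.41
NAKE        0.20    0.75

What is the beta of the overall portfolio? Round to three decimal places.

β_P = Σ w_i β_i = 0.06×1.46 + 0.14×0.90 + 0.35×2.27 + 0.25×1.41 + 0.20×0.75 = 1.5106

1.511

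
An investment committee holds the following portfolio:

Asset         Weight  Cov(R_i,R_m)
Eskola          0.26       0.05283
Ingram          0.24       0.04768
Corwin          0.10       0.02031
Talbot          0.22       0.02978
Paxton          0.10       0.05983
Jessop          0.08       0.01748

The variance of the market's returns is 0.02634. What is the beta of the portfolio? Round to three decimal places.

β_Eskola = 0.05283 / 0.02634 = 2.0057
β_Ingram = 0.04768 / 0.02634 = 1.8102
β_Corwin = 0.02031 / 0.02634 = 0.7711
β_Talbot = 0.02978 / 0.02634 = 1.1306
β_Paxton = 0.05983 / 0.02634 = 2.2715
β_Jessop = 0.01748 / 0.02634 = 0.6636
β_P = Σ w_i β_i = 0.26×2.0057 + 0.24×1.8102 + 0.10×0.7711 + 0.22×1.1306 + 0.10×2.2715 + 0.08×0.6636 = 1.5620

1.562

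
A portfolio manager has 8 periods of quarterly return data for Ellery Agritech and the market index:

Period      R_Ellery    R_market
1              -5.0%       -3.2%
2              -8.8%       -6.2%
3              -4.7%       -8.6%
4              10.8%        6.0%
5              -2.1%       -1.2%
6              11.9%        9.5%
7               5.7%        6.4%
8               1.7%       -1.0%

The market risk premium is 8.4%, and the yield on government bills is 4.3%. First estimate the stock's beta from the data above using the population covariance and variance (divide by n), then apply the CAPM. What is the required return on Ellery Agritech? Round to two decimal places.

Mean R_i = (-5.0 − 8.8 − 4.7 + 10.8 − 2.1 + 11.9 + 5.7 + 1.7) / 8 = 1.1875%
Mean R_m = (-3.2 − 6.2 − 8.6 + 6.0 − 1.2 + 9.5 + 6.4 − 1.0) / 8 = 0.2125%
Σ(R_i − R̄_i)(R_m − R̄_m) = 324.1113  ⇒  Cov = 324.1113 / 8 = 40.5139
Σ(R_m − R̄_m)² = 291.9288  ⇒  Var(R_m) = 291.9288 / 8 = 36.4911
β = Cov / Var(R_m) = 40.5139 / 36.4911 = 1.1102
E(R) = R_f + β × MRP = 4.3% + 1.1102 × 8.4% = 13.63%

13.63%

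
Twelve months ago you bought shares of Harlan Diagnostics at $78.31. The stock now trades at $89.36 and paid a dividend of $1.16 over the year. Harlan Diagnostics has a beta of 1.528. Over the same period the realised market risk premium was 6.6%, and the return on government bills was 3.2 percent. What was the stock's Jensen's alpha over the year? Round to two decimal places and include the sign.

Realised HPR = (P1 + D1 − P0) / P0 = (89.36 + 1.16 − 78.31) / 78.31 = 12.21 / 78.31 = 15.5919%
CAPM required = R_f + β·MRP = 3.2% + 1.528 × 6.6% = 13.2848%
α = realised − required = 15.5919% − 13.2848% = +2.31%

+2.31%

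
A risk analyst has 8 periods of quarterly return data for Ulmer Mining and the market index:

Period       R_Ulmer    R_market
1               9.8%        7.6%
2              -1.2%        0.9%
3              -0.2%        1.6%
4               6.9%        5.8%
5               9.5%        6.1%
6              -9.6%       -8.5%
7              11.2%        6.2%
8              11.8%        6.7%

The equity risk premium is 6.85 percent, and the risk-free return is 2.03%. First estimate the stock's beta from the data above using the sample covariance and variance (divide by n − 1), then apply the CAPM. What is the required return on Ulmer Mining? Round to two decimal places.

11.43%

Mean R_i = (9.8 − 1.2 − 0.2 + 6.9 + 9.5 − 9.6 + 11.2 + 11.8) / 8 = 4.7750%
Mean R_m = (7.6 + 0.9 + 1.6 + 5.8 + 6.1 − 8.5 + 6.2 + 6.7) / 8 = 3.3000%
Σ(R_i − R̄_i)(R_m − R̄_m) = 275.0900  ⇒  Cov = 275.0900 / 7 = 39.2986
Σ(R_m − R̄_m)² = 200.4400  ⇒  Var(R_m) = 200.4400 / 7 = 28.6343
β = Cov / Var(R_m) = 39.2986 / 28.6343 = 1.3724
E(R) = R_f + β × MRP = 2.03% + 1.3724 × 6.85% = 11.43%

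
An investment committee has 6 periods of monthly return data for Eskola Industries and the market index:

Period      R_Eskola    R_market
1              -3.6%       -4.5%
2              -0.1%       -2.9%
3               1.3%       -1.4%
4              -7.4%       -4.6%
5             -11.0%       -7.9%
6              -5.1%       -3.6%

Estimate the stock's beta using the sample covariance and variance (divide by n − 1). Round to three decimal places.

1.952

Mean R_i = (-3.6 − 0.1 + 1.3 − 7.4 − 11.0 − 5.1) / 6 = -4.3167%
Mean R_m = (-4.5 − 2.9 − 1.4 − 4.6 − 7.9 − 3.6) / 6 = -4.1500%
Σ(R_i − R̄_i)(R_m − R̄_m) = 46.4850  ⇒  Cov = 46.4850 / 5 = 9.2970
Σ(R_m − R̄_m)² = 23.8150  ⇒  Var(R_m) = 23.8150 / 5 = 4.7630
β = Cov / Var(R_m) = 9.2970 / 4.7630 = 1.9519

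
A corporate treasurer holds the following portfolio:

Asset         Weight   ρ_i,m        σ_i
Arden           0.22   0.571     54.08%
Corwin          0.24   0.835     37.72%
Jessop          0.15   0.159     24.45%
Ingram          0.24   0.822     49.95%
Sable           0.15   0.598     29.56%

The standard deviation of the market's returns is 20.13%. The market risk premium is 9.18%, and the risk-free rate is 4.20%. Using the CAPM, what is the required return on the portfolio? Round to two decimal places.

16.71%

β_Arden = 0.571 × 54.08% / 20.13% = 1.5340
β_Corwin = 0.835 × 37.72% / 20.13% = 1.5646
β_Jessop = 0.159 × 24.45% / 20.13% = 0.1931
β_Ingram = 0.822 × 49.95% / 20.13% = 2.0397
β_Sable = 0.598 × 29.56% / 20.13% = 0.8781
β_P = Σ w_i β_i = 0.22×1.5340 + 0.24×1.5646 + 0.15×0.1931 + 0.24×2.0397 + 0.15×0.8781 = 1.3632
E(R_P) = R_f + β_P × MRP = 4.20% + 1.3632 × 9.18% = 16.71%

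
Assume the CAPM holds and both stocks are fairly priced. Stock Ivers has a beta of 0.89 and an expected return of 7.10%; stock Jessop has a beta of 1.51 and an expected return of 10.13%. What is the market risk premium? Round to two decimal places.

Both satisfy E(R) = R_f + β·MRP, so the slope of the SML is
MRP = (10.13% − 7.10%) / (1.51 − 0.89) = 3.03% / 0.62 = 4.8871%

4.89%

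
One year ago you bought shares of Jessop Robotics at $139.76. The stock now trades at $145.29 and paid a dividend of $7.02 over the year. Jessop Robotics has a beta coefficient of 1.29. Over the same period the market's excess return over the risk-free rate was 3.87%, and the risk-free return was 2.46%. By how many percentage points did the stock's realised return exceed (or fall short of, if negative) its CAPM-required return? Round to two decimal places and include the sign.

+1.53%

Realised HPR = (P1 + D1 − P0) / P0 = (145.29 + 7.02 − 139.76) / 139.76 = 12.55 / 139.76 = 8.9797%
CAPM required = R_f + β·MRP = 2.46% + 1.29 × 3.87% = 7.4523%
α = realised − required = 8.9797% − 7.4523% = +1.53%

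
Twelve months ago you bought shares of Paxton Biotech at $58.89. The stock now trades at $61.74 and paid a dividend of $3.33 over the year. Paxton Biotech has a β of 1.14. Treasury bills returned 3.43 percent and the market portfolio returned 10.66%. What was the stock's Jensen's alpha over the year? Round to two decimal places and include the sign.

Realised HPR = (P1 + D1 − P0) / P0 = (61.74 + 3.33 − 58.89) / 58.89 = 6.18 / 58.89 = 10.4941%
MRP = 10.66% − 3.43% = 7.23%
CAPM required = R_f + β·MRP = 3.43% + 1.14 × 7.23% = 11.6722%
α = realised − required = 10.4941% − 11.6722% = -1.18%

-1.18%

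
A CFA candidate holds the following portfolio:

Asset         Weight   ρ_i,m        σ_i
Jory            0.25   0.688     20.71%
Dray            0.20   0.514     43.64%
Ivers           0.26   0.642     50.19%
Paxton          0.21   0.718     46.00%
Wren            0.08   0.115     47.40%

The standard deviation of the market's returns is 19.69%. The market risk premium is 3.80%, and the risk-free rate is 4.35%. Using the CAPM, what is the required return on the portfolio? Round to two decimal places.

β_Jory = 0.688 × 20.71% / 19.69% = 0.7236
β_Dray = 0.514 × 43.64% / 19.69% = 1.1392
β_Ivers = 0.642 × 50.19% / 19.69% = 1.6365
β_Paxton = 0.718 × 46.00% / 19.69% = 1.6774
β_Wren = 0.115 × 47.40% / 19.69% = 0.2768
β_P = Σ w_i β_i = 0.25×0.7236 + 0.20×1.1392 + 0.26×1.6365 + 0.21×1.6774 + 0.08×0.2768 = 1.2086
E(R_P) = R_f + β_P × MRP = 4.35% + 1.2086 × 3.80% = 8.94%

8.94%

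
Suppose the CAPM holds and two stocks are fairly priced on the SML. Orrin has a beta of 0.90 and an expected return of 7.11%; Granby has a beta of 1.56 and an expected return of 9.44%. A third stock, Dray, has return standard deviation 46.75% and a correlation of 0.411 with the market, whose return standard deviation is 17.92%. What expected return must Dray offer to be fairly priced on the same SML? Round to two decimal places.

MRP = (9.44% − 7.11%) / (1.56 − 0.90) = 3.5303%
R_f = 7.11% − 0.90 × 3.5303% = 3.9327%
β_Dray = ρ·σ_i/σ_m = 0.411 × 46.75 / 17.92 = 1.0722
E(R_Dray) = R_f + β × MRP = 3.9327% + 1.0722 × 3.5303% = 7.72%

7.72%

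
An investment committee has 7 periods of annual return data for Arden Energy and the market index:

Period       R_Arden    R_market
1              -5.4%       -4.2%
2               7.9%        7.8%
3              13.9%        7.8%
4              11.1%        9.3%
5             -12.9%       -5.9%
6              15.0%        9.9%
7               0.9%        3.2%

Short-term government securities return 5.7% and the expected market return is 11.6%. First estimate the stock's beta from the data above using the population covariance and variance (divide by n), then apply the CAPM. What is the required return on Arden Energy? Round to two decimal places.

14.90%

Mean R_i = (-5.4 + 7.9 + 13.9 + 11.1 − 12.9 + 15.0 + 0.9) / 7 = 4.3571%
Mean R_m = (-4.2 + 7.8 + 7.8 + 9.3 − 5.9 + 9.9 + 3.2) / 7 = 3.9857%
Σ(R_i − R̄_i)(R_m − R̄_m) = 401.8757  ⇒  Cov = 401.8757 / 7 = 57.4108
Σ(R_m − R̄_m)² = 257.6686  ⇒  Var(R_m) = 257.6686 / 7 = 36.8098
β = Cov / Var(R_m) = 57.4108 / 36.8098 = 1.5597
MRP = 11.6% − 5.7% = 5.90%
E(R) = R_f + β × MRP = 5.7% + 1.5597 × 5.9% = 14.90%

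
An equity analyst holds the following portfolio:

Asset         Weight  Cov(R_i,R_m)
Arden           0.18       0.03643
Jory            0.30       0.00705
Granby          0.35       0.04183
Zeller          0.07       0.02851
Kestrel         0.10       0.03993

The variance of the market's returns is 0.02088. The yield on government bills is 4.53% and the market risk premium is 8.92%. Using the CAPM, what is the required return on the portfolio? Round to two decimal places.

β_Arden = 0.03643 / 0.02088 = 1.7447
β_Jory = 0.00705 / 0.02088 = 0.3376
β_Granby = 0.04183 / 0.02088 = 2.0034
β_Zeller = 0.02851 / 0.02088 = 1.3654
β_Kestrel = 0.03993 / 0.02088 = 1.9124
β_P = Σ w_i β_i = 0.18×1.7447 + 0.30×0.3376 + 0.35×2.0034 + 0.07×1.3654 + 0.10×1.9124 = 1.4033
E(R_P) = R_f + β_P × MRP = 4.53% + 1.4033 × 8.92% = 17.05%

17.05%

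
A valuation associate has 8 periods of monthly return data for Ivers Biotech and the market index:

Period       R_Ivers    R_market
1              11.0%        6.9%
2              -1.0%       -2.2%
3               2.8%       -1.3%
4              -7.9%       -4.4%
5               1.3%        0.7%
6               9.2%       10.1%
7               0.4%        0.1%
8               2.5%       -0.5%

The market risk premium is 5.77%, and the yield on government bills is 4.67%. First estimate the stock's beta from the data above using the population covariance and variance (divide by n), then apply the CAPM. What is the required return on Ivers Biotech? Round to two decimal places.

10.97%

Mean R_i = (11.0 − 1.0 + 2.8 − 7.9 + 1.3 + 9.2 + 0.4 + 2.5) / 8 = 2.2875%
Mean R_m = (6.9 − 2.2 − 1.3 − 4.4 + 0.7 + 10.1 + 0.1 − 0.5) / 8 = 1.1750%
Σ(R_i − R̄_i)(R_m − R̄_m) = 180.3375  ⇒  Cov = 180.3375 / 8 = 22.5422
Σ(R_m − R̄_m)² = 165.2150  ⇒  Var(R_m) = 165.2150 / 8 = 20.6519
β = Cov / Var(R_m) = 22.5422 / 20.6519 = 1.0915
E(R) = R_f + β × MRP = 4.67% + 1.0915 × 5.77% = 10.97%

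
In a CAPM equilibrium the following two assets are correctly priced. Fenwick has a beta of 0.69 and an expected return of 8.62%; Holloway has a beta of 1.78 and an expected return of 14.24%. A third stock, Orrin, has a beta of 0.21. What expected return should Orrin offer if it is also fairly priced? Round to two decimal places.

6.15%

MRP (SML slope) = (14.24% − 8.62%) / (1.78 − 0.69) = 5.62% / 1.09 = 5.1560%
R_f (intercept) = 8.62% − 0.69 × 5.1560% = 5.0624%
E(R_Orrin) = R_f + β × MRP = 5.0624% + 0.21 × 5.1560% = 6.15%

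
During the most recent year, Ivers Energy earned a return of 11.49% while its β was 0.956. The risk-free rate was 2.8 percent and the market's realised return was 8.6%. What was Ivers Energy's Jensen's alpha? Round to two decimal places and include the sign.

Market excess return = 8.6% − 2.8% = 5.80%
CAPM benchmark = R_f + β(R_m − R_f) = 2.8% + 0.956 × 5.8% = 8.3448%
α = actual − benchmark = 11.49% − 8.3448% = +3.15%

+3.15%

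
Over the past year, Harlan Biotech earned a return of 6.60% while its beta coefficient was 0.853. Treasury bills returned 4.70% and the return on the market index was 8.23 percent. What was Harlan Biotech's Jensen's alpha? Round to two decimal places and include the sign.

Market excess return = 8.23% − 4.70% = 3.53%
CAPM benchmark = R_f + β(R_m − R_f) = 4.70% + 0.853 × 3.53% = 7.71109%
α = actual − benchmark = 6.60% − 7.71109% = -1.11%

-1.11%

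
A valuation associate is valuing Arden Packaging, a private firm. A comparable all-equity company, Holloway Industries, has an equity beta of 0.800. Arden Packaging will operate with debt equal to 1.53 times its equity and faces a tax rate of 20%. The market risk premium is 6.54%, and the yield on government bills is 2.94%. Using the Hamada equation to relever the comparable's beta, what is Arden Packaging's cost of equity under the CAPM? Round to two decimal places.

β_L = β_U × [1 + (1 − t)(D/E)] = 0.800 × [1 + (1 − 0.20) × 1.53]
    = 0.800 × [1 + 0.80 × 1.53] = 0.800 × 2.2240 = 1.7792
E(R) = R_f + β_L × MRP = 2.94% + 1.7792 × 6.54% = 14.58%

14.58%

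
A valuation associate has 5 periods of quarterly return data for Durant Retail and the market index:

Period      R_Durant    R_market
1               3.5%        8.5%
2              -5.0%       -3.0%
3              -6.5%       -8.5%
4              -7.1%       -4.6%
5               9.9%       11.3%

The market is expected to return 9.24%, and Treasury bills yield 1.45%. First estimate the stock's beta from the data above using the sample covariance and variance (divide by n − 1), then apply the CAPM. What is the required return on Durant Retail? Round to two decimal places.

7.91%

Mean R_i = (3.5 − 5.0 − 6.5 − 7.1 + 9.9) / 5 = -1.0400%
Mean R_m = (8.5 − 3.0 − 8.5 − 4.6 + 11.3) / 5 = 0.7400%
Σ(R_i − R̄_i)(R_m − R̄_m) = 248.3780  ⇒  Cov = 248.3780 / 4 = 62.0945
Σ(R_m − R̄_m)² = 299.6120  ⇒  Var(R_m) = 299.6120 / 4 = 74.9030
β = Cov / Var(R_m) = 62.0945 / 74.9030 = 0.8290
MRP = 9.24% − 1.45% = 7.79%
E(R) = R_f + β × MRP = 1.45% + 0.8290 × 7.79% = 7.91%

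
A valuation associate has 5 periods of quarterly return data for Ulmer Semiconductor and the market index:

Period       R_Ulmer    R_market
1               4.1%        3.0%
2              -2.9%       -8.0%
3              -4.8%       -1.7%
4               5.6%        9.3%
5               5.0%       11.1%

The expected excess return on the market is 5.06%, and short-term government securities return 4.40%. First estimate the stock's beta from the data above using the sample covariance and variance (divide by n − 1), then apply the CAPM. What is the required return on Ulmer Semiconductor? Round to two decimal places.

Mean R_i = (4.1 − 2.9 − 4.8 + 5.6 + 5.0) / 5 = 1.4000%
Mean R_m = (3.0 − 8.0 − 1.7 + 9.3 + 11.1) / 5 = 2.7400%
Σ(R_i − R̄_i)(R_m − R̄_m) = 132.0600  ⇒  Cov = 132.0600 / 4 = 33.0150
Σ(R_m − R̄_m)² = 248.0520  ⇒  Var(R_m) = 248.0520 / 4 = 62.0130
β = Cov / Var(R_m) = 33.0150 / 62.0130 = 0.5324
E(R) = R_f + β × MRP = 4.40% + 0.5324 × 5.06% = 7.09%

7.09%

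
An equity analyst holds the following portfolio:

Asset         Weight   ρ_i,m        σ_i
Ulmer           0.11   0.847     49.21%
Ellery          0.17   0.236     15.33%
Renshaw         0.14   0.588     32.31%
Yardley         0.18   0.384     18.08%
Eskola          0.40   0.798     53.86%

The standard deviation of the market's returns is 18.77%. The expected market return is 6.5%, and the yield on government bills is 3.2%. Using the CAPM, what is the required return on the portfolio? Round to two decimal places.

7.82%

β_Ulmer = 0.847 × 49.21% / 18.77% = 2.2206
β_Ellery = 0.236 × 15.33% / 18.77% = 0.1927
β_Renshaw = 0.588 × 32.31% / 18.77% = 1.0122
β_Yardley = 0.384 × 18.08% / 18.77% = 0.3699
β_Eskola = 0.798 × 53.86% / 18.77% = 2.2898
β_P = Σ w_i β_i = 0.11×2.2206 + 0.17×0.1927 + 0.14×1.0122 + 0.18×0.3699 + 0.40×2.2898 = 1.4012
MRP = 6.5% − 3.2% = 3.30%
E(R_P) = R_f + β_P × MRP = 3.2% + 1.4012 × 3.3% = 7.82%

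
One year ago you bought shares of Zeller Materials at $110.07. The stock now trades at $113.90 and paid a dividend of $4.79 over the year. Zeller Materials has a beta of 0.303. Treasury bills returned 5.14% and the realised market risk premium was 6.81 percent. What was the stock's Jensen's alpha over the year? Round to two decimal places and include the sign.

Realised HPR = (P1 + D1 − P0) / P0 = (113.90 + 4.79 − 110.07) / 110.07 = 8.62 / 110.07 = 7.8314%
CAPM required = R_f + β·MRP = 5.14% + 0.303 × 6.81% = 7.20343%
α = realised − required = 7.8314% − 7.20343% = +0.63%

+0.63%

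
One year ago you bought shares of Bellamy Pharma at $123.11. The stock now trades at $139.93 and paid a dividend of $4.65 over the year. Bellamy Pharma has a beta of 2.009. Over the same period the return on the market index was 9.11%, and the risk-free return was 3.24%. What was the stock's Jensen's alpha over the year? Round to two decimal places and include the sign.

+2.41%

Realised HPR = (P1 + D1 − P0) / P0 = (139.93 + 4.65 − 123.11) / 123.11 = 21.47 / 123.11 = 17.4397%
MRP = 9.11% − 3.24% = 5.87%
CAPM required = R_f + β·MRP = 3.24% + 2.009 × 5.87% = 15.03283%
α = realised − required = 17.4397% − 15.03283% = +2.41%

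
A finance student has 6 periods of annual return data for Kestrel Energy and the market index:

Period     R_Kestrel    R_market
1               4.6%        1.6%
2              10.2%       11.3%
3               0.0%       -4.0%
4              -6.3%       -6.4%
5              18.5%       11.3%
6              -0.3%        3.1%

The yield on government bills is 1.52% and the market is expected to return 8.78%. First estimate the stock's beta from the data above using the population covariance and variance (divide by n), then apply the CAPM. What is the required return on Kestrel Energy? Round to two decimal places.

Mean R_i = (4.6 + 10.2 + 0.0 − 6.3 + 18.5 − 0.3) / 6 = 4.4500%
Mean R_m = (1.6 + 11.3 − 4.0 − 6.4 + 11.3 + 3.1) / 6 = 2.8167%
Σ(R_i − R̄_i)(R_m − R̄_m) = 295.8550  ⇒  Cov = 295.8550 / 6 = 49.3092
Σ(R_m − R̄_m)² = 276.9083  ⇒  Var(R_m) = 276.9083 / 6 = 46.1514
β = Cov / Var(R_m) = 49.3092 / 46.1514 = 1.0684
MRP = 8.78% − 1.52% = 7.26%
E(R) = R_f + β × MRP = 1.52% + 1.0684 × 7.26% = 9.28%

9.28%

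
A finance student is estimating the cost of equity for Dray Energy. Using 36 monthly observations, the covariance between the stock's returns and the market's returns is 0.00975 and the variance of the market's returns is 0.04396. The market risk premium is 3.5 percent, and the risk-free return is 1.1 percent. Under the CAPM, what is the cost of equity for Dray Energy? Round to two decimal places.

β = Cov(R_i, R_m) / Var(R_m) = 0.00975 / 0.04396 = 0.2218
E(R) = R_f + β × MRP = 1.1% + 0.2218 × 3.5% = 1.88%

1.88%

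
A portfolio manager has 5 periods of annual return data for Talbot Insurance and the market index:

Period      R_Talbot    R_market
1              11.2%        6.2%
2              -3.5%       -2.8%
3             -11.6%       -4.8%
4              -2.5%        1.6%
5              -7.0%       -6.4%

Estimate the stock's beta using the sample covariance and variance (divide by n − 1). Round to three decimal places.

Mean R_i = (11.2 − 3.5 − 11.6 − 2.5 − 7.0) / 5 = -2.6800%
Mean R_m = (6.2 − 2.8 − 4.8 + 1.6 − 6.4) / 5 = -1.2400%
Σ(R_i − R̄_i)(R_m − R̄_m) = 159.1040  ⇒  Cov = 159.1040 / 4 = 39.7760
Σ(R_m − R̄_m)² = 105.1520  ⇒  Var(R_m) = 105.1520 / 4 = 26.2880
β = Cov / Var(R_m) = 39.7760 / 26.2880 = 1.5131

1.513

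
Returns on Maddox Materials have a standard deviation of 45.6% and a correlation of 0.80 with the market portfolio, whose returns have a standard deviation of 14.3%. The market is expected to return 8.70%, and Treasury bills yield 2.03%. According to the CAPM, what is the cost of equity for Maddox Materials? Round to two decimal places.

β = ρ × σ_i / σ_m = 0.80 × 45.6% / 14.3% = 2.5510
MRP = 8.70% − 2.03% = 6.67%
E(R) = 2.03% + 2.5510 × 6.67% = 19.05%

19.05%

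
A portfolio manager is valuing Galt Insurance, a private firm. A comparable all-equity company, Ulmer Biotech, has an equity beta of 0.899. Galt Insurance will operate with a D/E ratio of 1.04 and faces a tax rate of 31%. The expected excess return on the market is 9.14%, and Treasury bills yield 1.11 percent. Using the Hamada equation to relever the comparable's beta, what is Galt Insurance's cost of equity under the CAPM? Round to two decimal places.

15.22%

β_L = β_U × [1 + (1 − t)(D/E)] = 0.899 × [1 + (1 − 0.31) × 1.04]
    = 0.899 × [1 + 0.69 × 1.04] = 0.899 × 1.7176 = 1.5441
E(R) = R_f + β_L × MRP = 1.11% + 1.5441 × 9.14% = 15.22%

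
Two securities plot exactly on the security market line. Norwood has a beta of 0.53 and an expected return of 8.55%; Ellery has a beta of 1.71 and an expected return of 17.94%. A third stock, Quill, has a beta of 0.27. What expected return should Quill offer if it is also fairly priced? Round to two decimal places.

6.48%

MRP (SML slope) = (17.94% − 8.55%) / (1.71 − 0.53) = 9.39% / 1.18 = 7.9576%
R_f (intercept) = 8.55% − 0.53 × 7.9576% = 4.3325%
E(R_Quill) = R_f + β × MRP = 4.3325% + 0.27 × 7.9576% = 6.48%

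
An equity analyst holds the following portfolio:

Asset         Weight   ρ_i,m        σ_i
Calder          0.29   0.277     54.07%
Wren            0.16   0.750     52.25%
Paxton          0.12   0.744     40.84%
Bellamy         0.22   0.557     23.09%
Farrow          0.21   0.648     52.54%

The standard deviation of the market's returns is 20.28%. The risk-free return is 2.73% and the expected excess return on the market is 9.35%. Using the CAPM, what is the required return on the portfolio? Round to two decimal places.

13.91%

β_Calder = 0.277 × 54.07% / 20.28% = 0.7385
β_Wren = 0.750 × 52.25% / 20.28% = 1.9323
β_Paxton = 0.744 × 40.84% / 20.28% = 1.4983
β_Bellamy = 0.557 × 23.09% / 20.28% = 0.6342
β_Farrow = 0.648 × 52.54% / 20.28% = 1.6788
β_P = Σ w_i β_i = 0.29×0.7385 + 0.16×1.9323 + 0.12×1.4983 + 0.22×0.6342 + 0.21×1.6788 = 1.1952
E(R_P) = R_f + β_P × MRP = 2.73% + 1.1952 × 9.35% = 13.91%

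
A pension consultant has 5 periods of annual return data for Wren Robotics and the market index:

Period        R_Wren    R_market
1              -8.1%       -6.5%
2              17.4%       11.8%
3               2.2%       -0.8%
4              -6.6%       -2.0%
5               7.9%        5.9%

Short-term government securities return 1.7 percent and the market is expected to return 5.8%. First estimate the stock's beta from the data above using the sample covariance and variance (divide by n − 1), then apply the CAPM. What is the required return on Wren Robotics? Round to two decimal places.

Mean R_i = (-8.1 + 17.4 + 2.2 − 6.6 + 7.9) / 5 = 2.5600%
Mean R_m = (-6.5 + 11.8 − 0.8 − 2.0 + 5.9) / 5 = 1.6800%
Σ(R_i − R̄_i)(R_m − R̄_m) = 294.5160  ⇒  Cov = 294.5160 / 4 = 73.6290
Σ(R_m − R̄_m)² = 206.8280  ⇒  Var(R_m) = 206.8280 / 4 = 51.7070
β = Cov / Var(R_m) = 73.6290 / 51.7070 = 1.4240
MRP = 5.8% − 1.7% = 4.10%
E(R) = R_f + β × MRP = 1.7% + 1.4240 × 4.1% = 7.54%

7.54%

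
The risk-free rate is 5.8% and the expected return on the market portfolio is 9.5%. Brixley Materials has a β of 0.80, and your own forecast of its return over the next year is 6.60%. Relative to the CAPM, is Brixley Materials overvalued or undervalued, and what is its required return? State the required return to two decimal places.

Overvalued; required return 8.76%

MRP = 9.5% − 5.8% = 3.70%
Required return = R_f + β·MRP = 5.8% + 0.80 × 3.7% = 8.76%
Forecast 6.60% < required 8.76% → the stock plots below the SML → overvalued.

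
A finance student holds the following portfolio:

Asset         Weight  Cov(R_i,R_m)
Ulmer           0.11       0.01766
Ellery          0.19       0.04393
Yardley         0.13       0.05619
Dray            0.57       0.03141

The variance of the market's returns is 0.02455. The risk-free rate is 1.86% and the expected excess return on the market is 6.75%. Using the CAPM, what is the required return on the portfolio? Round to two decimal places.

11.62%

β_Ulmer = 0.01766 / 0.02455 = 0.7193
β_Ellery = 0.04393 / 0.02455 = 1.7894
β_Yardley = 0.05619 / 0.02455 = 2.2888
β_Dray = 0.03141 / 0.02455 = 1.2794
β_P = Σ w_i β_i = 0.11×0.7193 + 0.19×1.7894 + 0.13×2.2888 + 0.57×1.2794 = 1.4459
E(R_P) = R_f + β_P × MRP = 1.86% + 1.4459 × 6.75% = 11.62%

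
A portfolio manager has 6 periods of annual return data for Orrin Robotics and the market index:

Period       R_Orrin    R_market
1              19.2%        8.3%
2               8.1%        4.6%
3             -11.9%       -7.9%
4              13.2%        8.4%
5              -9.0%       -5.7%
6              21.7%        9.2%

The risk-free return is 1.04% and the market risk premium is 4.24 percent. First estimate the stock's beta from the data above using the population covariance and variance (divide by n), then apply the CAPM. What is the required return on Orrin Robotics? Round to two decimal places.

8.81%

Mean R_i = (19.2 + 8.1 − 11.9 + 13.2 − 9.0 + 21.7) / 6 = 6.8833%
Mean R_m = (8.3 + 4.6 − 7.9 + 8.4 − 5.7 + 9.2) / 6 = 2.8167%
Σ(R_i − R̄_i)(R_m − R̄_m) = 536.1217  ⇒  Cov = 536.1217 / 6 = 89.3536
Σ(R_m − R̄_m)² = 292.5483  ⇒  Var(R_m) = 292.5483 / 6 = 48.7581
β = Cov / Var(R_m) = 89.3536 / 48.7581 = 1.8326
E(R) = R_f + β × MRP = 1.04% + 1.8326 × 4.24% = 8.81%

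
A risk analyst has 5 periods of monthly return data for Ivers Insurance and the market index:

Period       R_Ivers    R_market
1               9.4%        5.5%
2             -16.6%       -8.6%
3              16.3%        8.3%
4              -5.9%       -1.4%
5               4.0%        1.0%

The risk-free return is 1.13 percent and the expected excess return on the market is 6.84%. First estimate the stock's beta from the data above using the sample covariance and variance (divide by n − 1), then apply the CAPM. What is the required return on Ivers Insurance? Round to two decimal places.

Mean R_i = (9.4 − 16.6 + 16.3 − 5.9 + 4.0) / 5 = 1.4400%
Mean R_m = (5.5 − 8.6 + 8.3 − 1.4 + 1.0) / 5 = 0.9600%
Σ(R_i − R̄_i)(R_m − R̄_m) = 335.0980  ⇒  Cov = 335.0980 / 4 = 83.7745
Σ(R_m − R̄_m)² = 171.4520  ⇒  Var(R_m) = 171.4520 / 4 = 42.8630
β = Cov / Var(R_m) = 83.7745 / 42.8630 = 1.9545
E(R) = R_f + β × MRP = 1.13% + 1.9545 × 6.84% = 14.50%

14.50%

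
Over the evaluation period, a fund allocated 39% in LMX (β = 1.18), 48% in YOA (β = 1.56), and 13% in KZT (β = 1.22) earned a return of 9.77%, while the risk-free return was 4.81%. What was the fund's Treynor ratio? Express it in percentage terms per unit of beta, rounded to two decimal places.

β_P = 0.39×1.18 + 0.48×1.56 + 0.13×1.22 = 1.3676
Treynor = (R_P − R_f) / β_P = (9.77% − 4.81%) / 1.3676 = 4.96% / 1.3676 = 3.63%

3.63%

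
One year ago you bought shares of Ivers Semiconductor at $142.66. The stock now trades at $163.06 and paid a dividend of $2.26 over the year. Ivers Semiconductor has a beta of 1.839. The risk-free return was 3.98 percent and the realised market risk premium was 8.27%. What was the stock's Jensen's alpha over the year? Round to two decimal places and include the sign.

Realised HPR = (P1 + D1 − P0) / P0 = (163.06 + 2.26 − 142.66) / 142.66 = 22.66 / 142.66 = 15.8839%
CAPM required = R_f + β·MRP = 3.98% + 1.839 × 8.27% = 19.18853%
α = realised − required = 15.8839% − 19.18853% = -3.30%

-3.30%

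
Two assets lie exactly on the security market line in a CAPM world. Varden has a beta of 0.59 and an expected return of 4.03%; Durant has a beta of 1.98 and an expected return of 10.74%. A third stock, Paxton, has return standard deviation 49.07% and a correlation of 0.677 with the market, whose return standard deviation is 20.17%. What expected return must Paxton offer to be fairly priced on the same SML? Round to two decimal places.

9.13%

MRP = (10.74% − 4.03%) / (1.98 − 0.59) = 4.8273%
R_f = 4.03% − 0.59 × 4.8273% = 1.1819%
β_Paxton = ρ·σ_i/σ_m = 0.677 × 49.07 / 20.17 = 1.6470
E(R_Paxton) = R_f + β × MRP = 1.1819% + 1.6470 × 4.8273% = 9.13%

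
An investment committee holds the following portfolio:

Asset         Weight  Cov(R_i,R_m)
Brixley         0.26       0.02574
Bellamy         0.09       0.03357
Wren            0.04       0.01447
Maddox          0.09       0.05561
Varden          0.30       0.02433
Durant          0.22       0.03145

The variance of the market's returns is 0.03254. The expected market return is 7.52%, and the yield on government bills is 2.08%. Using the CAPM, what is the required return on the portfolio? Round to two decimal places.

β_Brixley = 0.02574 / 0.03254 = 0.7910
β_Bellamy = 0.03357 / 0.03254 = 1.0317
β_Wren = 0.01447 / 0.03254 = 0.4447
β_Maddox = 0.05561 / 0.03254 = 1.7090
β_Varden = 0.02433 / 0.03254 = 0.7477
β_Durant = 0.03145 / 0.03254 = 0.9665
β_P = Σ w_i β_i = 0.26×0.7910 + 0.09×1.0317 + 0.04×0.4447 + 0.09×1.7090 + 0.30×0.7477 + 0.22×0.9665 = 0.9071
MRP = 7.52% − 2.08% = 5.44%
E(R_P) = R_f + β_P × MRP = 2.08% + 0.9071 × 5.44% = 7.01%

7.01%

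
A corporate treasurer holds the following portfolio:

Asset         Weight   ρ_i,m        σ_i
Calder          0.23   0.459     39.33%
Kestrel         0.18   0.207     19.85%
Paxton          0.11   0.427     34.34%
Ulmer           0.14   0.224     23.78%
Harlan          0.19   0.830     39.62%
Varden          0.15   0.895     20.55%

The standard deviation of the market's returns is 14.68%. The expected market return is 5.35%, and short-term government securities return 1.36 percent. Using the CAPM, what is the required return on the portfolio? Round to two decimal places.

β_Calder = 0.459 × 39.33% / 14.68% = 1.2297
β_Kestrel = 0.207 × 19.85% / 14.68% = 0.2799
β_Paxton = 0.427 × 34.34% / 14.68% = 0.9989
β_Ulmer = 0.224 × 23.78% / 14.68% = 0.3629
β_Harlan = 0.830 × 39.62% / 14.68% = 2.2401
β_Varden = 0.895 × 20.55% / 14.68% = 1.2529
β_P = Σ w_i β_i = 0.23×1.2297 + 0.18×0.2799 + 0.11×0.9989 + 0.14×0.3629 + 0.19×2.2401 + 0.15×1.2529 = 1.1075
MRP = 5.35% − 1.36% = 3.99%
E(R_P) = R_f + β_P × MRP = 1.36% + 1.1075 × 3.99% = 5.78%

5.78%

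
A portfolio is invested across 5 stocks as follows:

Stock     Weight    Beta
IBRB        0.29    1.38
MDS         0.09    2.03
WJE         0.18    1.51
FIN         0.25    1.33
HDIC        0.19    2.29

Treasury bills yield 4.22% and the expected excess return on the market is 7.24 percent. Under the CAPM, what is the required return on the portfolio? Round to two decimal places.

β_P = Σ w_i β_i = 0.29×1.38 + 0.09×2.03 + 0.18×1.51 + 0.25×1.33 + 0.19×2.29 = 1.6223
E(R_P) = R_f + β_P × MRP = 4.22% + 1.6223 × 7.24% = 15.97%

15.97%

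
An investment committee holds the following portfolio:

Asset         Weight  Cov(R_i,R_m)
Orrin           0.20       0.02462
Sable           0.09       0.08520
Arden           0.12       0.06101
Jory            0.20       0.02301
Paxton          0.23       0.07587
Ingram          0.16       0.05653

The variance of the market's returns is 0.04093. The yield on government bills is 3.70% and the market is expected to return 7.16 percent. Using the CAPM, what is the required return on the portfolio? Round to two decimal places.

β_Orrin = 0.02462 / 0.04093 = 0.6015
β_Sable = 0.08520 / 0.04093 = 2.0816
β_Arden = 0.06101 / 0.04093 = 1.4906
β_Jory = 0.02301 / 0.04093 = 0.5622
β_Paxton = 0.07587 / 0.04093 = 1.8537
β_Ingram = 0.05653 / 0.04093 = 1.3811
β_P = Σ w_i β_i = 0.20×0.6015 + 0.09×2.0816 + 0.12×1.4906 + 0.20×0.5622 + 0.23×1.8537 + 0.16×1.3811 = 1.2463
MRP = 7.16% − 3.70% = 3.46%
E(R_P) = R_f + β_P × MRP = 3.70% + 1.2463 × 3.46% = 8.01%

8.01%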